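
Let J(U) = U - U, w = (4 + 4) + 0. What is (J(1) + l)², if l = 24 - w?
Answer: 256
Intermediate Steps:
w = 8 (w = 8 + 0 = 8)
J(U) = 0
l = 16 (l = 24 - 1*8 = 24 - 8 = 16)
(J(1) + l)² = (0 + 16)² = 16² = 256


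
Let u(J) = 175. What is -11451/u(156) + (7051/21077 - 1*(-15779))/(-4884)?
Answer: -88354885687/1286750850 ≈ -68.665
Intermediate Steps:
-11451/u(156) + (7051/21077 - 1*(-15779))/(-4884) = -11451/175 + (7051/21077 - 1*(-15779))/(-4884) = -11451*1/175 + (7051*(1/21077) + 15779)*(-1/4884) = -11451/175 + (7051/21077 + 15779)*(-1/4884) = -11451/175 + (332581034/21077)*(-1/4884) = -11451/175 - 166290517/51470034 = -88354885687/1286750850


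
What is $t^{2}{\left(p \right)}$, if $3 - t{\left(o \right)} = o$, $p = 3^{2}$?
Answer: $36$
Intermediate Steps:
$p = 9$
$t{\left(o \right)} = 3 - o$
$t^{2}{\left(p \right)} = \left(3 - 9\right)^{2} = \left(-6\right)^{2} = 36$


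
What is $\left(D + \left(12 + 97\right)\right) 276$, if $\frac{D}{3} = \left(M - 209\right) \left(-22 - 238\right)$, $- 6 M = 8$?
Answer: $45310644$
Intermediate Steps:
$M = - \frac{4}{3}$ ($M = \left(- \frac{1}{6}\right) 8 = - \frac{4}{3} \approx -1.3333$)
$D = 164060$ ($D = 3 \left(- \frac{4}{3} - 209\right) \left(-22 - 238\right) = 3 \left(\left(- \frac{631}{3}\right) \left(-260\right)\right) = 3 \cdot \frac{164060}{3} = 164060$)
$\left(D + \left(12 + 97\right)\right) 276 = \left(164060 + \left(12 + 97\right)\right) 276 = \left(164060 + 109\right) 276 = 164169 \cdot 276 = 45310644$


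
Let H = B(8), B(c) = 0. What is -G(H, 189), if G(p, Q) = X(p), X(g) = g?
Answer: 0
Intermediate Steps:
H = 0
G(p, Q) = p
-G(H, 189) = -1*0 = 0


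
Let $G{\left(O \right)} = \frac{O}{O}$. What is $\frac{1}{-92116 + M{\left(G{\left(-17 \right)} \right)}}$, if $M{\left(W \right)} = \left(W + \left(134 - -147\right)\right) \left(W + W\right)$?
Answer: $- \frac{1}{91552} \approx -1.0923 \cdot 10^{-5}$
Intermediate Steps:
$G{\left(O \right)} = 1$
$M{\left(W \right)} = 2 W \left(281 + W\right)$ ($M{\left(W \right)} = \left(W + \left(134 + 147\right)\right) 2 W = \left(W + 281\right) 2 W = \left(281 + W\right) 2 W = 2 W \left(281 + W\right)$)
$\frac{1}{-92116 + M{\left(G{\left(-17 \right)} \right)}} = \frac{1}{-92116 + 2 \cdot 1 \left(281 + 1\right)} = \frac{1}{-92116 + 2 \cdot 1 \cdot 282} = \frac{1}{-92116 + 564} = \frac{1}{-91552} = - \frac{1}{91552}$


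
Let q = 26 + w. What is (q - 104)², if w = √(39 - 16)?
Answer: (78 - √23)² ≈ 5358.9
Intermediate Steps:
w = √23 ≈ 4.7958
q = 26 + √23 ≈ 30.796
(q - 104)² = ((26 + √23) - 104)² = (-78 + √23)²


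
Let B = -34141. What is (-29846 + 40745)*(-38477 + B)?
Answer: -791463582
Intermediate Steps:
(-29846 + 40745)*(-38477 + B) = (-29846 + 40745)*(-38477 - 34141) = 10899*(-72618) = -791463582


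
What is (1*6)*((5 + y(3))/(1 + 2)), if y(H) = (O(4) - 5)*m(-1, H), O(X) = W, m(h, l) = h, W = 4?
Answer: 12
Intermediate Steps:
O(X) = 4
y(H) = 1 (y(H) = (4 - 5)*(-1) = -1*(-1) = 1)
(1*6)*((5 + y(3))/(1 + 2)) = (1*6)*((5 + 1)/(1 + 2)) = 6*(6/3) = 6*(6*(⅓)) = 6*2 = 12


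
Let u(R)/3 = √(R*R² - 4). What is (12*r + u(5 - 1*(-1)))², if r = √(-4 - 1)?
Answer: 1188 + 144*I*√265 ≈ 1188.0 + 2344.1*I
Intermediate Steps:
r = I*√5 (r = √(-5) = I*√5 ≈ 2.2361*I)
u(R) = 3*√(-4 + R³) (u(R) = 3*√(R*R² - 4) = 3*√(R³ - 4) = 3*√(-4 + R³))
(12*r + u(5 - 1*(-1)))² = (12*(I*√5) + 3*√(-4 + (5 - 1*(-1))³))² = (12*I*√5 + 3*√(-4 + (5 + 1)³))² = (12*I*√5 + 3*√(-4 + 6³))² = (12*I*√5 + 3*√(-4 + 216))² = (12*I*√5 + 3*√212)² = (12*I*√5 + 3*(2*√53))² = (12*I*√5 + 6*√53)² = (6*√53 + 12*I*√5)²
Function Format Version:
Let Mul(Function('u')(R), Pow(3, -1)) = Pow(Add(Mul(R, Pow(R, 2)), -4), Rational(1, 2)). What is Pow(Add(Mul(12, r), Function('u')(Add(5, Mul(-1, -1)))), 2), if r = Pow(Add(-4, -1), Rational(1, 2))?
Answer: Add(1188, Mul(144, I, Pow(265, Rational(1, 2)))) ≈ Add(1188.0, Mul(2344.1, I))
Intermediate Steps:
r = Mul(I, Pow(5, Rational(1, 2))) (r = Pow(-5, Rational(1, 2)) = Mul(I, Pow(5, Rational(1, 2))) ≈ Mul(2.2361, I))
Function('u')(R) = Mul(3, Pow(Add(-4, Pow(R, 3)), Rational(1, 2))) (Function('u')(R) = Mul(3, Pow(Add(Mul(R, Pow(R, 2)), -4), Rational(1, 2))) = Mul(3, Pow(Add(Pow(R, 3), -4), Rational(1, 2))) = Mul(3, Pow(Add(-4, Pow(R, 3)), Rational(1, 2))))
Pow(Add(Mul(12, r), Function('u')(Add(5, Mul(-1, -1)))), 2) = Pow(Add(Mul(12, Mul(I, Pow(5, Rational(1, 2)))), Mul(3, Pow(Add(-4, Pow(Add(5, Mul(-1, -1)), 3)), Rational(1, 2)))), 2) = Pow(Add(Mul(12, I, Pow(5, Rational(1, 2))), Mul(3, Pow(Add(-4, Pow(Add(5, 1), 3)), Rational(1, 2)))), 2) = Pow(Add(Mul(12, I, Pow(5, Rational(1, 2))), Mul(3, Pow(Add(-4, Pow(6, 3)), Rational(1, 2)))), 2) = Pow(Add(Mul(12, I, Pow(5, Rational(1, 2))), Mul(3, Pow(Add(-4, 216), Rational(1, 2)))), 2) = Pow(Add(Mul(12, I, Pow(5, Rational(1, 2))), Mul(3, Pow(212, Rational(1, 2)))), 2) = Pow(Add(Mul(12, I, Pow(5, Rational(1, 2))), Mul(3, Mul(2, Pow(53, Rational(1, 2))))), 2) = Pow(Add(Mul(12, I, Pow(5, Rational(1, 2))), Mul(6, Pow(53, Rational(1, 2)))), 2) = Pow(Add(Mul(6, Pow(53, Rational(1, 2))), Mul(12, I, Pow(5, Rational(1, 2)))), 2)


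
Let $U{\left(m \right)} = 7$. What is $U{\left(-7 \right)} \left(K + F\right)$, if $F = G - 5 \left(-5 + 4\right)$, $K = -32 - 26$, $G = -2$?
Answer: $-385$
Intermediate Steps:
$K = -58$ ($K = -32 - 26 = -58$)
$F = 3$ ($F = -2 - 5 \left(-5 + 4\right) = -2 - -5 = -2 + 5 = 3$)
$U{\left(-7 \right)} \left(K + F\right) = 7 \left(-58 + 3\right) = 7 \left(-55\right) = -385$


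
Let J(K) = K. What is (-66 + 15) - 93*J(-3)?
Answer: 228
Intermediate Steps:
(-66 + 15) - 93*J(-3) = (-66 + 15) - 93*(-3) = -51 + 279 = 228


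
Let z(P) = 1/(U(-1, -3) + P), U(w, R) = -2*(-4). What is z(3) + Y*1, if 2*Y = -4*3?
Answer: -65/11 ≈ -5.9091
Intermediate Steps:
U(w, R) = 8
Y = -6 (Y = (-4*3)/2 = (½)*(-12) = -6)
z(P) = 1/(8 + P)
z(3) + Y*1 = 1/(8 + 3) - 6*1 = 1/11 - 6 = -65/11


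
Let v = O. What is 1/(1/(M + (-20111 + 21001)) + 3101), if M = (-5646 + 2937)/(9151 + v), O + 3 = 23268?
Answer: 28847531/89456226047 ≈ 0.00032248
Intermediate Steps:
O = 23265 (O = -3 + 23268 = 23265)
v = 23265
M = -2709/32416 (M = (-5646 + 2937)/(9151 + 23265) = -2709/32416 ≈ -0.083570)
1/(1/(M + (-20111 + 21001)) + 3101) = 1/(1/(-2709/32416 + (-20111 + 21001)) + 3101) = 1/(1/(-2709/32416 + 890) + 3101) = 1/(1/(28847531/32416) + 3101) = 1/(32416/28847531 + 3101) = 1/(89456226047/28847531) = 28847531/89456226047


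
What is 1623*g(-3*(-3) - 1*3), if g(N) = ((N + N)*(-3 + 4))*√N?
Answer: 19476*√6 ≈ 47706.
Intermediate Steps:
g(N) = 2*N^(3/2) (g(N) = ((2*N)*1)*√N = (2*N)*√N = 2*N^(3/2))
1623*g(-3*(-3) - 1*3) = 1623*(2*(-3*(-3) - 1*3)^(3/2)) = 1623*(2*(9 - 3)^(3/2)) = 1623*(2*6^(3/2)) = 1623*(2*(6*√6)) = 1623*(12*√6) = 19476*√6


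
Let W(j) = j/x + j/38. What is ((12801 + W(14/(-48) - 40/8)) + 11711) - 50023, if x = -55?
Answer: -1279633919/50160 ≈ -25511.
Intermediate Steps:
W(j) = 17*j/2090 (W(j) = j/(-55) + j/38 = j*(-1/55) + j*(1/38) = -j/55 + j/38 = 17*j/2090)
((12801 + W(14/(-48) - 40/8)) + 11711) - 50023 = ((12801 + 17*(14/(-48) - 40/8)/2090) + 11711) - 50023 = ((12801 + 17*(14*(-1/48) - 40*1/8)/2090) + 11711) - 50023 = ((12801 + 17*(-7/24 - 5)/2090) + 11711) - 50023 = ((12801 + (17/2090)*(-127/24)) + 11711) - 50023 = ((12801 - 2159/50160) + 11711) - 50023 = (642096001/50160 + 11711) - 50023 = 1229519761/50160 - 50023 = -1279633919/50160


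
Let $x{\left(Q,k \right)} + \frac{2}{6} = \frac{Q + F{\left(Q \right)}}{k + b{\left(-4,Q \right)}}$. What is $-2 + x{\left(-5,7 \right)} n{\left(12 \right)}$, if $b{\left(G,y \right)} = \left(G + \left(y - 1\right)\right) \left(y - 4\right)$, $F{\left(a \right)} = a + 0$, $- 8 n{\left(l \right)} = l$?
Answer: $- \frac{261}{194} \approx -1.3454$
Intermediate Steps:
$n{\left(l \right)} = - \frac{l}{8}$
$F{\left(a \right)} = a$
$b{\left(G,y \right)} = \left(-4 + y\right) \left(-1 + G + y\right)$ ($b{\left(G,y \right)} = \left(G + \left(-1 + y\right)\right) \left(-4 + y\right) = \left(-1 + G + y\right) \left(-4 + y\right) = \left(-4 + y\right) \left(-1 + G + y\right)$)
$x{\left(Q,k \right)} = - \frac{1}{3} + \frac{2 Q}{20 + k + Q^{2} - 9 Q}$ ($x{\left(Q,k \right)} = - \frac{1}{3} + \frac{Q + Q}{k - \left(-20 - Q^{2} + 9 Q\right)} = - \frac{1}{3} + \frac{2 Q}{k + \left(4 + Q^{2} - 5 Q + 16 - 4 Q\right)} = - \frac{1}{3} + \frac{2 Q}{k + \left(20 + Q^{2} - 9 Q\right)} = - \frac{1}{3} + \frac{2 Q}{20 + k + Q^{2} - 9 Q}$)
$-2 + x{\left(-5,7 \right)} n{\left(12 \right)} = -2 + \frac{-20 - 7 - \left(-5\right)^{2} + 15 \left(-5\right)}{3 \left(20 + 7 + \left(-5\right)^{2} - -45\right)} \left(\left(- \frac{1}{8}\right) 12\right) = -2 + \frac{-20 - 7 - 25 - 75}{3 \left(20 + 7 + 25 + 45\right)} \left(- \frac{3}{2}\right) = -2 + \frac{-20 - 7 - 25 - 75}{3 \cdot 97} \left(- \frac{3}{2}\right) = -2 + \frac{1}{3} \cdot \frac{1}{97} \left(-127\right) \left(- \frac{3}{2}\right) = -2 - - \frac{127}{194} = -2 + \frac{127}{194} = - \frac{261}{194}$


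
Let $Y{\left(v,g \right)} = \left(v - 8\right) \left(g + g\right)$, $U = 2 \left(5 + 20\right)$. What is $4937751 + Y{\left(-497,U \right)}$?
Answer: $4887251$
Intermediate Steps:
$U = 50$ ($U = 2 \cdot 25 = 50$)
$Y{\left(v,g \right)} = 2 g \left(-8 + v\right)$ ($Y{\left(v,g \right)} = \left(-8 + v\right) 2 g = 2 g \left(-8 + v\right)$)
$4937751 + Y{\left(-497,U \right)} = 4937751 + 2 \cdot 50 \left(-8 - 497\right) = 4937751 + 2 \cdot 50 \left(-505\right) = 4937751 - 50500 = 4887251$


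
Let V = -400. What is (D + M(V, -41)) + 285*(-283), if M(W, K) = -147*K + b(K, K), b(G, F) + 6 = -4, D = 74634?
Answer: -4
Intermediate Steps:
b(G, F) = -10 (b(G, F) = -6 - 4 = -10)
M(W, K) = -10 - 147*K (M(W, K) = -147*K - 10 = -10 - 147*K)
(D + M(V, -41)) + 285*(-283) = (74634 + (-10 - 147*(-41))) + 285*(-283) = (74634 + (-10 + 6027)) - 80655 = (74634 + 6017) - 80655 = 80651 - 80655 = -4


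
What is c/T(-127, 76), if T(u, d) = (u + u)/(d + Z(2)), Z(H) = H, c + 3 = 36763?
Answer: -1433640/127 ≈ -11289.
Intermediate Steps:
c = 36760 (c = -3 + 36763 = 36760)
T(u, d) = 2*u/(2 + d) (T(u, d) = (u + u)/(d + 2) = (2*u)/(2 + d) = 2*u/(2 + d))
c/T(-127, 76) = 36760/((2*(-127)/(2 + 76))) = 36760/((2*(-127)/78)) = 36760/((2*(-127)*(1/78))) = 36760/(-127/39) = 36760*(-39/127) = -1433640/127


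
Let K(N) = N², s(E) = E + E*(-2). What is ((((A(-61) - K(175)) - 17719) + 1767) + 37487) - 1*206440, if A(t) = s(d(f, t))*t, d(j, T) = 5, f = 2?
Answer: -215225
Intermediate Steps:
s(E) = -E (s(E) = E - 2*E = -E)
A(t) = -5*t (A(t) = (-1*5)*t = -5*t)
((((A(-61) - K(175)) - 17719) + 1767) + 37487) - 1*206440 = ((((-5*(-61) - 1*175²) - 17719) + 1767) + 37487) - 1*206440 = ((((305 - 1*30625) - 17719) + 1767) + 37487) - 206440 = ((((305 - 30625) - 17719) + 1767) + 37487) - 206440 = (((-30320 - 17719) + 1767) + 37487) - 206440 = ((-48039 + 1767) + 37487) - 206440 = (-46272 + 37487) - 206440 = -8785 - 206440 = -215225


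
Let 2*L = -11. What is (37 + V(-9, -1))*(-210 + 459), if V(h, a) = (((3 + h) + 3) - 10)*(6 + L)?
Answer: 15189/2 ≈ 7594.5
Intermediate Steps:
L = -11/2 (L = (½)*(-11) = -11/2 ≈ -5.5000)
V(h, a) = -2 + h/2 (V(h, a) = (((3 + h) + 3) - 10)*(6 - 11/2) = ((6 + h) - 10)*(½) = (-4 + h)*(½) = -2 + h/2)
(37 + V(-9, -1))*(-210 + 459) = (37 + (-2 + (½)*(-9)))*(-210 + 459) = (37 + (-2 - 9/2))*249 = (37 - 13/2)*249 = (61/2)*249 = 15189/2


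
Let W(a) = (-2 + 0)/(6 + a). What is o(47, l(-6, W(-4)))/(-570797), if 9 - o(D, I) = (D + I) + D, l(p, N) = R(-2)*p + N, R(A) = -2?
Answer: 96/570797 ≈ 0.00016819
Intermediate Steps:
W(a) = -2/(6 + a)
l(p, N) = N - 2*p (l(p, N) = -2*p + N = N - 2*p)
o(D, I) = 9 - I - 2*D (o(D, I) = 9 - ((D + I) + D) = 9 - (I + 2*D) = 9 + (-I - 2*D) = 9 - I - 2*D)
o(47, l(-6, W(-4)))/(-570797) = (9 - (-2/(6 - 4) - 2*(-6)) - 2*47)/(-570797) = (9 - (-2/2 + 12) - 94)*(-1/570797) = (9 - (-2*½ + 12) - 94)*(-1/570797) = (9 - (-1 + 12) - 94)*(-1/570797) = (9 - 1*11 - 94)*(-1/570797) = (9 - 11 - 94)*(-1/570797) = -96*(-1/570797) = 96/570797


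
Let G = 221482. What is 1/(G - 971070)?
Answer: -1/749588 ≈ -1.3341e-6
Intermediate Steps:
1/(G - 971070) = 1/(221482 - 971070) = 1/(-749588) = -1/749588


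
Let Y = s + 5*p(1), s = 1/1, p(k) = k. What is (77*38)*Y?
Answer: 17556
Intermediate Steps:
s = 1
Y = 6 (Y = 1 + 5*1 = 1 + 5 = 6)
(77*38)*Y = (77*38)*6 = 2926*6 = 17556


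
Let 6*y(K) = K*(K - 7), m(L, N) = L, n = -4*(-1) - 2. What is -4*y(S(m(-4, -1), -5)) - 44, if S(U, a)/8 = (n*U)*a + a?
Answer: -51004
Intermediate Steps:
n = 2 (n = 4 - 2 = 2)
S(U, a) = 8*a + 16*U*a (S(U, a) = 8*((2*U)*a + a) = 8*(2*U*a + a) = 8*(a + 2*U*a) = 8*a + 16*U*a)
y(K) = K*(-7 + K)/6 (y(K) = (K*(K - 7))/6 = (K*(-7 + K))/6 = K*(-7 + K)/6)
-4*y(S(m(-4, -1), -5)) - 44 = -2*8*(-5)*(1 + 2*(-4))*(-7 + 8*(-5)*(1 + 2*(-4)))/3 - 44 = -2*8*(-5)*(1 - 8)*(-7 + 8*(-5)*(1 - 8))/3 - 44 = -2*8*(-5)*(-7)*(-7 + 8*(-5)*(-7))/3 - 44 = -2*280*(-7 + 280)/3 - 44 = -2*280*273/3 - 44 = -4*12740 - 44 = -50960 - 44 = -51004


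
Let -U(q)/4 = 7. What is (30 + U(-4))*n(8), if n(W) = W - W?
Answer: 0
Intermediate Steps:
U(q) = -28 (U(q) = -4*7 = -28)
n(W) = 0
(30 + U(-4))*n(8) = (30 - 28)*0 = 2*0 = 0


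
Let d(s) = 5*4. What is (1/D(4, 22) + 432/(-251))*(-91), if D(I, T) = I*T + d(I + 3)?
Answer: 4222855/27108 ≈ 155.78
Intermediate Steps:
d(s) = 20
D(I, T) = 20 + I*T (D(I, T) = I*T + 20 = 20 + I*T)
(1/D(4, 22) + 432/(-251))*(-91) = (1/(20 + 4*22) + 432/(-251))*(-91) = (1/(20 + 88) + 432*(-1/251))*(-91) = (1/108 - 432/251)*(-91) = -46405/27108*(-91) = 4222855/27108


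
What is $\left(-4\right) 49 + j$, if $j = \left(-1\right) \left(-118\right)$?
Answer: $-78$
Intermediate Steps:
$j = 118$
$\left(-4\right) 49 + j = \left(-4\right) 49 + 118 = -196 + 118 = -78$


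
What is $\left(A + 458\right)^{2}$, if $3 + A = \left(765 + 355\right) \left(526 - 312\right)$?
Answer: $57664818225$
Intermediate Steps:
$A = 239677$ ($A = -3 + \left(765 + 355\right) \left(526 - 312\right) = -3 + 1120 \cdot 214 = -3 + 239680 = 239677$)
$\left(A + 458\right)^{2} = \left(239677 + 458\right)^{2} = 240135^{2} = 57664818225$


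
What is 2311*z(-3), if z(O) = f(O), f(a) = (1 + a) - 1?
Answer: -6933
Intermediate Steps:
f(a) = a
z(O) = O
2311*z(-3) = 2311*(-3) = -6933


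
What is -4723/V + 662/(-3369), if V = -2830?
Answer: 14038327/9534270 ≈ 1.4724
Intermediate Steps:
-4723/V + 662/(-3369) = -4723/(-2830) + 662/(-3369) = -4723*(-1/2830) + 662*(-1/3369) = 4723/2830 - 662/3369 = 14038327/9534270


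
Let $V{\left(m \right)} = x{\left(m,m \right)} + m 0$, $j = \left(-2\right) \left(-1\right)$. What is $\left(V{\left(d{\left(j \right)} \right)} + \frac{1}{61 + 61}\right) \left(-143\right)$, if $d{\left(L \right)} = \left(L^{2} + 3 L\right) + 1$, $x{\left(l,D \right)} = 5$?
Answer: $- \frac{87373}{122} \approx -716.17$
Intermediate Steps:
$j = 2$
$d{\left(L \right)} = 1 + L^{2} + 3 L$
$V{\left(m \right)} = 5$ ($V{\left(m \right)} = 5 + m 0 = 5 + 0 = 5$)
$\left(V{\left(d{\left(j \right)} \right)} + \frac{1}{61 + 61}\right) \left(-143\right) = \left(5 + \frac{1}{61 + 61}\right) \left(-143\right) = \left(5 + \frac{1}{122}\right) \left(-143\right) = \frac{611}{122} \left(-143\right) = - \frac{87373}{122}$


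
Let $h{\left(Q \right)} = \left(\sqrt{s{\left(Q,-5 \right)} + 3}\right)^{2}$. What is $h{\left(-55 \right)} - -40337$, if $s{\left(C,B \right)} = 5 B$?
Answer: $40315$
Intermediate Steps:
$h{\left(Q \right)} = -22$ ($h{\left(Q \right)} = \left(\sqrt{5 \left(-5\right) + 3}\right)^{2} = \left(\sqrt{-25 + 3}\right)^{2} = \left(\sqrt{-22}\right)^{2} = \left(i \sqrt{22}\right)^{2} = -22$)
$h{\left(-55 \right)} - -40337 = -22 - -40337 = -22 + 40337 = 40315$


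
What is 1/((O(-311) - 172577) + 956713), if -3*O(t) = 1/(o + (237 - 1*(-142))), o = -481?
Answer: 306/239945617 ≈ 1.2753e-6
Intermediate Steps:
O(t) = 1/306 (O(t) = -1/(3*(-481 + (237 - 1*(-142)))) = -1/(3*(-481 + (237 + 142))) = -1/(3*(-481 + 379)) = -⅓/(-102) = -⅓*(-1/102) = 1/306)
1/((O(-311) - 172577) + 956713) = 1/((1/306 - 172577) + 956713) = 1/(-52808561/306 + 956713) = 1/(239945617/306) = 306/239945617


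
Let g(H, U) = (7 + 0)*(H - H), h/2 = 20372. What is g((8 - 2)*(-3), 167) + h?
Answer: 40744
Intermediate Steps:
h = 40744 (h = 2*20372 = 40744)
g(H, U) = 0 (g(H, U) = 7*0 = 0)
g((8 - 2)*(-3), 167) + h = 0 + 40744 = 40744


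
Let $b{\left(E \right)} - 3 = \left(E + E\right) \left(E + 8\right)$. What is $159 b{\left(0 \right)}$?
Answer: $477$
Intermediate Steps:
$b{\left(E \right)} = 3 + 2 E \left(8 + E\right)$ ($b{\left(E \right)} = 3 + \left(E + E\right) \left(E + 8\right) = 3 + 2 E \left(8 + E\right)$)
$159 b{\left(0 \right)} = 159 \left(3 + 2 \cdot 0^{2} + 16 \cdot 0\right) = 159 \left(3 + 2 \cdot 0 + 0\right) = 159 \left(3 + 0 + 0\right) = 159 \cdot 3 = 477$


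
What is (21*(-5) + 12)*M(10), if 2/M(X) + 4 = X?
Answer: -31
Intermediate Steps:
M(X) = 2/(-4 + X)
(21*(-5) + 12)*M(10) = (21*(-5) + 12)*(2/(-4 + 10)) = (-105 + 12)*(2/6) = -186/6 = -93*1/3 = -31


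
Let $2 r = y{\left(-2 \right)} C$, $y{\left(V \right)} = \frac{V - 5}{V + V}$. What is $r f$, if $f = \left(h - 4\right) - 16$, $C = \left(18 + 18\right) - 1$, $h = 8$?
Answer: $- \frac{735}{2} \approx -367.5$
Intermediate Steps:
$y{\left(V \right)} = \frac{-5 + V}{2 V}$
$C = 35$ ($C = 36 - 1 = 35$)
$f = -12$ ($f = \left(8 - 4\right) - 16 = 4 - 16 = -12$)
$r = \frac{245}{8}$ ($r = \frac{\frac{-5 - 2}{2 \left(-2\right)} 35}{2} = \frac{\frac{1}{2} \left(- \frac{1}{2}\right) \left(-7\right) 35}{2} = \frac{\frac{7}{4} \cdot 35}{2} = \frac{1}{2} \cdot \frac{245}{4} = \frac{245}{8} \approx 30.625$)
$r f = \frac{245}{8} \left(-12\right) = - \frac{735}{2}$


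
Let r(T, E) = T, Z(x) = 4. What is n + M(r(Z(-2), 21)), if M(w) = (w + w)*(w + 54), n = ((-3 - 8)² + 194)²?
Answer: 99689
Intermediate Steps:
n = 99225 (n = ((-11)² + 194)² = (121 + 194)² = 315² = 99225)
M(w) = 2*w*(54 + w) (M(w) = (2*w)*(54 + w) = 2*w*(54 + w))
n + M(r(Z(-2), 21)) = 99225 + 2*4*(54 + 4) = 99225 + 2*4*58 = 99225 + 464 = 99689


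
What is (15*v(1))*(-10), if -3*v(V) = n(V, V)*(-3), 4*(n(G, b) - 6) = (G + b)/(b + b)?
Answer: -1875/2 ≈ -937.50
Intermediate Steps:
n(G, b) = 6 + (G + b)/(8*b) (n(G, b) = 6 + ((G + b)/(b + b))/4 = 6 + ((G + b)/((2*b)))/4 = 6 + ((G + b)*(1/(2*b)))/4 = 6 + ((G + b)/(2*b))/4 = 6 + (G + b)/(8*b))
v(V) = 25/4 (v(V) = -(V + 49*V)/(8*V)*(-3)/3 = -(50*V)/(8*V)*(-3)/3 = -25*(-3)/12 = -1/3*(-75/4) = 25/4)
(15*v(1))*(-10) = (15*(25/4))*(-10) = (375/4)*(-10) = -1875/2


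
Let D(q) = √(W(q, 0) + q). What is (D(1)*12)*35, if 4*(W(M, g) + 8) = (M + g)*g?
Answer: 420*I*√7 ≈ 1111.2*I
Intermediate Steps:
W(M, g) = -8 + g*(M + g)/4 (W(M, g) = -8 + ((M + g)*g)/4 = -8 + (g*(M + g))/4 = -8 + g*(M + g)/4)
D(q) = √(-8 + q) (D(q) = √((-8 + (¼)*0² + (¼)*q*0) + q) = √((-8 + (¼)*0 + 0) + q) = √((-8 + 0 + 0) + q) = √(-8 + q))
(D(1)*12)*35 = (√(-8 + 1)*12)*35 = (√(-7)*12)*35 = ((I*√7)*12)*35 = (12*I*√7)*35 = 420*I*√7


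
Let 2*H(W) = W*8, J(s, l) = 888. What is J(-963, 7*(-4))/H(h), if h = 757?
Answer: 222/757 ≈ 0.29326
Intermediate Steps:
H(W) = 4*W (H(W) = (W*8)/2 = (8*W)/2 = 4*W)
J(-963, 7*(-4))/H(h) = 888/((4*757)) = 888/3028 = 888*(1/3028) = 222/757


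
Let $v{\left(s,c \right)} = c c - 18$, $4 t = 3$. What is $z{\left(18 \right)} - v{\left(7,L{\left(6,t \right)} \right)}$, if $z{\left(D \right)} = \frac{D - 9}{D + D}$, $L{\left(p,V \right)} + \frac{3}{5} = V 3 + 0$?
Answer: $\frac{6211}{400} \approx 15.527$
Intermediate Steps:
$t = \frac{3}{4}$ ($t = \frac{1}{4} \cdot 3 = \frac{3}{4} \approx 0.75$)
$L{\left(p,V \right)} = - \frac{3}{5} + 3 V$ ($L{\left(p,V \right)} = - \frac{3}{5} + \left(V 3 + 0\right) = - \frac{3}{5} + \left(3 V + 0\right) = - \frac{3}{5} + 3 V$)
$v{\left(s,c \right)} = -18 + c^{2}$ ($v{\left(s,c \right)} = c^{2} - 18 = -18 + c^{2}$)
$z{\left(D \right)} = \frac{-9 + D}{2 D}$
$z{\left(18 \right)} - v{\left(7,L{\left(6,t \right)} \right)} = \frac{-9 + 18}{2 \cdot 18} - \left(-18 + \left(- \frac{3}{5} + 3 \cdot \frac{3}{4}\right)^{2}\right) = \frac{1}{2} \cdot \frac{1}{18} \cdot 9 - \left(-18 + \left(- \frac{3}{5} + \frac{9}{4}\right)^{2}\right) = \frac{1}{4} - \left(-18 + \left(\frac{33}{20}\right)^{2}\right) = \frac{1}{4} - \left(-18 + \frac{1089}{400}\right) = \frac{1}{4} - - \frac{6111}{400} = \frac{1}{4} + \frac{6111}{400} = \frac{6211}{400}$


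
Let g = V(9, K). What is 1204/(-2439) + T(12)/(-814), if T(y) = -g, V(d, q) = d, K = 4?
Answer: -958105/1985346 ≈ -0.48259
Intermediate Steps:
g = 9
T(y) = -9 (T(y) = -1*9 = -9)
1204/(-2439) + T(12)/(-814) = 1204/(-2439) - 9/(-814) = 1204*(-1/2439) - 9*(-1/814) = -1204/2439 + 9/814 = -958105/1985346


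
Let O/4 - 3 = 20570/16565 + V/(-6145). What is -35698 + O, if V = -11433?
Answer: -726256694874/20358385 ≈ -35674.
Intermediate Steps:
O = 496932856/20358385 (O = 12 + 4*(20570/16565 - 11433/(-6145)) = 12 + 4*(20570*(1/16565) - 11433*(-1/6145)) = 12 + 4*(4114/3313 + 11433/6145) = 12 + 4*(63158059/20358385) = 12 + 252632236/20358385 = 496932856/20358385 ≈ 24.409)
-35698 + O = -35698 + 496932856/20358385 = -726256694874/20358385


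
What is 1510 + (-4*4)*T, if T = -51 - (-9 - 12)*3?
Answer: 1318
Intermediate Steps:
T = 12 (T = -51 - (-21)*3 = -51 - 1*(-63) = -51 + 63 = 12)
1510 + (-4*4)*T = 1510 - 4*4*12 = 1510 - 16*12 = 1510 - 192 = 1318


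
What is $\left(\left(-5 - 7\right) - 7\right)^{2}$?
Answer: $361$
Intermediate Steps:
$\left(\left(-5 - 7\right) - 7\right)^{2} = \left(-12 - 7\right)^{2} = \left(-19\right)^{2} = 361$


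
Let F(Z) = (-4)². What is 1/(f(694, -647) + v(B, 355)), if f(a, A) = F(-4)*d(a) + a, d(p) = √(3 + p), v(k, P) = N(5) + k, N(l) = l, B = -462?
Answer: -237/122263 + 16*√697/122263 ≈ 0.0015165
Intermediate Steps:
F(Z) = 16
v(k, P) = 5 + k
f(a, A) = a + 16*√(3 + a) (f(a, A) = 16*√(3 + a) + a = a + 16*√(3 + a))
1/(f(694, -647) + v(B, 355)) = 1/((694 + 16*√(3 + 694)) + (5 - 462)) = 1/((694 + 16*√697) - 457) = 1/(237 + 16*√697)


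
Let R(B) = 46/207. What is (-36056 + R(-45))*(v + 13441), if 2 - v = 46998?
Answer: 3629554870/3 ≈ 1.2099e+9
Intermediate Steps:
v = -46996 (v = 2 - 1*46998 = 2 - 46998 = -46996)
R(B) = 2/9 (R(B) = 46*(1/207) = 2/9)
(-36056 + R(-45))*(v + 13441) = (-36056 + 2/9)*(-46996 + 13441) = -324502/9*(-33555) = 3629554870/3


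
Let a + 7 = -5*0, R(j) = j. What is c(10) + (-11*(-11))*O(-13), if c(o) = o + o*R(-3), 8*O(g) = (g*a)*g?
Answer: -143303/8 ≈ -17913.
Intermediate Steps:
a = -7 (a = -7 - 5*0 = -7 + 0 = -7)
O(g) = -7*g²/8 (O(g) = ((g*(-7))*g)/8 = ((-7*g)*g)/8 = (-7*g²)/8 = -7*g²/8)
c(o) = -2*o (c(o) = o + o*(-3) = o - 3*o = -2*o)
c(10) + (-11*(-11))*O(-13) = -2*10 + (-11*(-11))*(-7/8*(-13)²) = -20 + 121*(-7/8*169) = -20 + 121*(-1183/8) = -20 - 143143/8 = -143303/8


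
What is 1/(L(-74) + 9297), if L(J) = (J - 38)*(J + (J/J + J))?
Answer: 1/25761 ≈ 3.8818e-5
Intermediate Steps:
L(J) = (1 + 2*J)*(-38 + J) (L(J) = (-38 + J)*(J + (1 + J)) = (-38 + J)*(1 + 2*J) = (1 + 2*J)*(-38 + J))
1/(L(-74) + 9297) = 1/((-38 - 75*(-74) + 2*(-74)²) + 9297) = 1/((-38 + 5550 + 2*5476) + 9297) = 1/((-38 + 5550 + 10952) + 9297) = 1/(16464 + 9297) = 1/25761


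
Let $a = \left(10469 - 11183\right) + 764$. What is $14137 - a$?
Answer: $14087$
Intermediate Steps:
$a = 50$ ($a = -714 + 764 = 50$)
$14137 - a = 14137 - 50 = 14087$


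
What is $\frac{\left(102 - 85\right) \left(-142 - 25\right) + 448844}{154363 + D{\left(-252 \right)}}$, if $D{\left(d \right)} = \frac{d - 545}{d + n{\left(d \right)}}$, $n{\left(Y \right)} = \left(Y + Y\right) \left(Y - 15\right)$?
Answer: $\frac{59905607580}{20733419911} \approx 2.8893$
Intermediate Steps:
$n{\left(Y \right)} = 2 Y \left(-15 + Y\right)$
$D{\left(d \right)} = \frac{-545 + d}{d + 2 d \left(-15 + d\right)}$ ($D{\left(d \right)} = \frac{d - 545}{d + 2 d \left(-15 + d\right)} = \frac{-545 + d}{d + 2 d \left(-15 + d\right)}$)
$\frac{\left(102 - 85\right) \left(-142 - 25\right) + 448844}{154363 + D{\left(-252 \right)}} = \frac{\left(102 - 85\right) \left(-142 - 25\right) + 448844}{154363 + \frac{-545 - 252}{\left(-252\right) \left(-29 + 2 \left(-252\right)\right)}} = \frac{\left(102 - 85\right) \left(-167\right) + 448844}{154363 - \frac{1}{252} \frac{1}{-29 - 504} \left(-797\right)} = \frac{17 \left(-167\right) + 448844}{154363 - \frac{1}{252} \frac{1}{-533} \left(-797\right)} = \frac{-2839 + 448844}{154363 - \left(- \frac{1}{134316}\right) \left(-797\right)} = \frac{446005}{154363 - \frac{797}{134316}} = \frac{446005}{\frac{20733419911}{134316}} = 446005 \cdot \frac{134316}{20733419911} = \frac{59905607580}{20733419911}$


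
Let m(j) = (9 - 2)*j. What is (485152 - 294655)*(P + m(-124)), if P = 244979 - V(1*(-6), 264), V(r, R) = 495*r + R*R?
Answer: 33791310345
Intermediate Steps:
V(r, R) = R² + 495*r (V(r, R) = 495*r + R² = R² + 495*r)
m(j) = 7*j
P = 178253 (P = 244979 - (264² + 495*(1*(-6))) = 244979 - (69696 + 495*(-6)) = 244979 - (69696 - 2970) = 244979 - 1*66726 = 244979 - 66726 = 178253)
(485152 - 294655)*(P + m(-124)) = (485152 - 294655)*(178253 + 7*(-124)) = 190497*(178253 - 868) = 190497*177385 = 33791310345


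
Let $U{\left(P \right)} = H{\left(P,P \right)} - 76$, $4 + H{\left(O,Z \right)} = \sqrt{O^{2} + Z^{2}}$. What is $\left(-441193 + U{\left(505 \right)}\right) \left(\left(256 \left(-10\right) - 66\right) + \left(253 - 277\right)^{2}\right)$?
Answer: $904609650 - 1035250 \sqrt{2} \approx 9.0315 \cdot 10^{8}$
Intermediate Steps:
$H{\left(O,Z \right)} = -4 + \sqrt{O^{2} + Z^{2}}$
$U{\left(P \right)} = -80 + \sqrt{2} \sqrt{P^{2}}$ ($U{\left(P \right)} = \left(-4 + \sqrt{P^{2} + P^{2}}\right) - 76 = \left(-4 + \sqrt{2 P^{2}}\right) - 76 = \left(-4 + \sqrt{2} \sqrt{P^{2}}\right) - 76 = -80 + \sqrt{2} \sqrt{P^{2}}$)
$\left(-441193 + U{\left(505 \right)}\right) \left(\left(256 \left(-10\right) - 66\right) + \left(253 - 277\right)^{2}\right) = \left(-441193 - \left(80 - \sqrt{2} \sqrt{505^{2}}\right)\right) \left(\left(256 \left(-10\right) - 66\right) + \left(253 - 277\right)^{2}\right) = \left(-441193 - \left(80 - \sqrt{2} \sqrt{255025}\right)\right) \left(\left(-2560 - 66\right) + \left(-24\right)^{2}\right) = \left(-441193 - \left(80 - \sqrt{2} \cdot 505\right)\right) \left(-2626 + 576\right) = \left(-441193 - \left(80 - 505 \sqrt{2}\right)\right) \left(-2050\right) = \left(-441273 + 505 \sqrt{2}\right) \left(-2050\right) = 904609650 - 1035250 \sqrt{2}$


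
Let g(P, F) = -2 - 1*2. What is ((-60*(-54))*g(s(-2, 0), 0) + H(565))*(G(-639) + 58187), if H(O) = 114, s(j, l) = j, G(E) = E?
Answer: -739261608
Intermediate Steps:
g(P, F) = -4 (g(P, F) = -2 - 2 = -4)
((-60*(-54))*g(s(-2, 0), 0) + H(565))*(G(-639) + 58187) = (-60*(-54)*(-4) + 114)*(-639 + 58187) = (3240*(-4) + 114)*57548 = (-12960 + 114)*57548 = -12846*57548 = -739261608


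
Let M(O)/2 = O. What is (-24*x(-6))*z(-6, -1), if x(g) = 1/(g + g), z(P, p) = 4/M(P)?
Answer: -⅔ ≈ -0.66667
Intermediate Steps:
M(O) = 2*O
z(P, p) = 2/P (z(P, p) = 4/((2*P)) = 4*(1/(2*P)) = 2/P)
x(g) = 1/(2*g)
(-24*x(-6))*z(-6, -1) = (-12/(-6))*(2/(-6)) = (-12*(-1)/6)*(2*(-⅙)) = -24*(-1/12)*(-⅓) = 2*(-⅓) = -⅔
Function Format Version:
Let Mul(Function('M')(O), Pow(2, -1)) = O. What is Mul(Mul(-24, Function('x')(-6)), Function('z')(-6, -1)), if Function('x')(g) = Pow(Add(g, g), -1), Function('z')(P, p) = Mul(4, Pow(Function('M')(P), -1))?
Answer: Rational(-2, 3) ≈ -0.66667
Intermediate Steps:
Function('M')(O) = Mul(2, O)
Function('z')(P, p) = Mul(2, Pow(P, -1)) (Function('z')(P, p) = Mul(4, Pow(Mul(2, P), -1)) = Mul(4, Mul(Rational(1, 2), Pow(P, -1))) = Mul(2, Pow(P, -1)))
Function('x')(g) = Mul(Rational(1, 2), Pow(g, -1)) (Function('x')(g) = Pow(Mul(2, g), -1) = Mul(Rational(1, 2), Pow(g, -1)))
Mul(Mul(-24, Function('x')(-6)), Function('z')(-6, -1)) = Mul(Mul(-24, Mul(Rational(1, 2), Pow(-6, -1))), Mul(2, Pow(-6, -1))) = Mul(Mul(-24, Mul(Rational(1, 2), Rational(-1, 6))), Mul(2, Rational(-1, 6))) = Mul(Mul(-24, Rational(-1, 12)), Rational(-1, 3)) = Mul(2, Rational(-1, 3)) = Rational(-2, 3)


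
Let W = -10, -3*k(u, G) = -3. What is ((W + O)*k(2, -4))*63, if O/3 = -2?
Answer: -1008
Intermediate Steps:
O = -6 (O = 3*(-2) = -6)
k(u, G) = 1 (k(u, G) = -⅓*(-3) = 1)
((W + O)*k(2, -4))*63 = ((-10 - 6)*1)*63 = -16*1*63 = -16*63 = -1008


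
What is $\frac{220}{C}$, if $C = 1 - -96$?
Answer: $\frac{220}{97} \approx 2.268$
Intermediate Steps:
$C = 97$ ($C = 1 + 96 = 97$)
$\frac{220}{C} = \frac{220}{97}$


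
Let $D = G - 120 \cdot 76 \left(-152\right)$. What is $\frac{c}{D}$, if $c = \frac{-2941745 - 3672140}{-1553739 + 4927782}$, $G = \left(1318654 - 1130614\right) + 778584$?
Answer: $- \frac{6613885}{7938664309152} \approx -8.3312 \cdot 10^{-7}$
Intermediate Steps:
$G = 966624$ ($G = 188040 + 778584 = 966624$)
$D = 2352864$ ($D = 966624 - 120 \cdot 76 \left(-152\right) = 966624 - 9120 \left(-152\right) = 966624 - -1386240 = 966624 + 1386240 = 2352864$)
$c = - \frac{6613885}{3374043}$ ($c = \frac{-2941745 - 3672140}{3374043} = \left(-6613885\right) \frac{1}{3374043} = - \frac{6613885}{3374043} \approx -1.9602$)
$\frac{c}{D} = - \frac{6613885}{3374043 \cdot 2352864} = \left(- \frac{6613885}{3374043}\right) \frac{1}{2352864} = - \frac{6613885}{7938664309152}$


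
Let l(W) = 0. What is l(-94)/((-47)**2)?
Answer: 0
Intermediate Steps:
l(-94)/((-47)**2) = 0/((-47)**2) = 0/2209 = 0*(1/2209) = 0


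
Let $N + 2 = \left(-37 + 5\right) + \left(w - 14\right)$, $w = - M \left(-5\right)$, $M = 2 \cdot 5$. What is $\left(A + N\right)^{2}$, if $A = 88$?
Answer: $8100$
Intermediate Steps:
$M = 10$
$w = 50$ ($w = - 10 \left(-5\right) = \left(-1\right) \left(-50\right) = 50$)
$N = 2$ ($N = -2 + \left(\left(-37 + 5\right) + \left(50 - 14\right)\right) = -2 + \left(-32 + \left(50 - 14\right)\right) = -2 + \left(-32 + 36\right) = -2 + 4 = 2$)
$\left(A + N\right)^{2} = \left(88 + 2\right)^{2} = 90^{2} = 8100$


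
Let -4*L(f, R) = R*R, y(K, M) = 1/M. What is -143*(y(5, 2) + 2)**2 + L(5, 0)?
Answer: -3575/4 ≈ -893.75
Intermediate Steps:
L(f, R) = -R**2/4 (L(f, R) = -R*R/4 = -R**2/4)
-143*(y(5, 2) + 2)**2 + L(5, 0) = -143*(1/2 + 2)**2 - 1/4*0**2 = -143*(1/2 + 2)**2 - 1/4*0 = -143*(5/2)**2 + 0 = -143*25/4 + 0 = -3575/4 + 0 = -3575/4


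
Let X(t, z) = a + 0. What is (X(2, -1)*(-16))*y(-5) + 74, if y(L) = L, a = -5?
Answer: -326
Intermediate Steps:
X(t, z) = -5 (X(t, z) = -5 + 0 = -5)
(X(2, -1)*(-16))*y(-5) + 74 = -5*(-16)*(-5) + 74 = 80*(-5) + 74 = -400 + 74 = -326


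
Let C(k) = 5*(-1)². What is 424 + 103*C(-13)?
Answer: 939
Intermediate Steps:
C(k) = 5 (C(k) = 5*1 = 5)
424 + 103*C(-13) = 424 + 103*5 = 424 + 515 = 939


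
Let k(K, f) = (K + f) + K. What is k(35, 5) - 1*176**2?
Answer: -30901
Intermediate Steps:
k(K, f) = f + 2*K
k(35, 5) - 1*176**2 = (5 + 2*35) - 1*176**2 = (5 + 70) - 1*30976 = 75 - 30976 = -30901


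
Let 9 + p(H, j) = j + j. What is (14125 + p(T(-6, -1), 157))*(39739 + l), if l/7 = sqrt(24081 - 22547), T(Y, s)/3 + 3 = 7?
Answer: 573433770 + 101010*sqrt(1534) ≈ 5.7739e+8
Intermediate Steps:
T(Y, s) = 12 (T(Y, s) = -9 + 3*7 = -9 + 21 = 12)
p(H, j) = -9 + 2*j (p(H, j) = -9 + (j + j) = -9 + 2*j)
l = 7*sqrt(1534) (l = 7*sqrt(24081 - 22547) = 7*sqrt(1534) ≈ 274.16)
(14125 + p(T(-6, -1), 157))*(39739 + l) = (14125 + (-9 + 2*157))*(39739 + 7*sqrt(1534)) = (14125 + (-9 + 314))*(39739 + 7*sqrt(1534)) = (14125 + 305)*(39739 + 7*sqrt(1534)) = 14430*(39739 + 7*sqrt(1534)) = 573433770 + 101010*sqrt(1534)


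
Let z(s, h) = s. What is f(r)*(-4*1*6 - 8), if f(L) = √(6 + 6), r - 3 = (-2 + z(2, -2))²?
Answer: -64*√3 ≈ -110.85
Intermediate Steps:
r = 3 (r = 3 + (-2 + 2)² = 3 + 0² = 3 + 0 = 3)
f(L) = 2*√3 (f(L) = √12 = 2*√3)
f(r)*(-4*1*6 - 8) = (2*√3)*(-4*1*6 - 8) = (2*√3)*(-4*6 - 8) = (2*√3)*(-24 - 8) = (2*√3)*(-32) = -64*√3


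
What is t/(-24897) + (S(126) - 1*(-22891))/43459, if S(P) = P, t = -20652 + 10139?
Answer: 1029938716/1081998723 ≈ 0.95189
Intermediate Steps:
t = -10513
t/(-24897) + (S(126) - 1*(-22891))/43459 = -10513/(-24897) + (126 - 1*(-22891))/43459 = -10513*(-1/24897) + (126 + 22891)*(1/43459) = 10513/24897 + 23017*(1/43459) = 10513/24897 + 23017/43459 = 1029938716/1081998723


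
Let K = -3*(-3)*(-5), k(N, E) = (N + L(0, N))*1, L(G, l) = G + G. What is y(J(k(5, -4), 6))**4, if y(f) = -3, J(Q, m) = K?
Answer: 81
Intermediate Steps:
L(G, l) = 2*G
k(N, E) = N (k(N, E) = (N + 2*0)*1 = (N + 0)*1 = N*1 = N)
K = -45 (K = 9*(-5) = -45)
J(Q, m) = -45
y(J(k(5, -4), 6))**4 = (-3)**4 = 81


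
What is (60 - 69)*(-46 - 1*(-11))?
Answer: 315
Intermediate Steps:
(60 - 69)*(-46 - 1*(-11)) = -9*(-46 + 11) = -9*(-35) = 315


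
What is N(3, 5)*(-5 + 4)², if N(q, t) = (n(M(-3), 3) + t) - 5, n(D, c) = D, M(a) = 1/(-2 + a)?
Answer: -⅕ ≈ -0.20000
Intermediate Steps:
N(q, t) = -26/5 + t (N(q, t) = (1/(-2 - 3) + t) - 5 = (1/(-5) + t) - 5 = (-⅕ + t) - 5 = -26/5 + t)
N(3, 5)*(-5 + 4)² = (-26/5 + 5)*(-5 + 4)² = -⅕*(-1)² = -⅕*1 = -⅕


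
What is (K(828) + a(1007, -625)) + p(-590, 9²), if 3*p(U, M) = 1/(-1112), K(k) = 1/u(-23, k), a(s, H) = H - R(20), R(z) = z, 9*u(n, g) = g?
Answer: -49488749/76728 ≈ -644.99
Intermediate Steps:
u(n, g) = g/9
a(s, H) = -20 + H (a(s, H) = H - 1*20 = H - 20 = -20 + H)
K(k) = 9/k (K(k) = 1/(k/9) = 9/k)
p(U, M) = -1/3336 (p(U, M) = (⅓)/(-1112) = (⅓)*(-1/1112) = -1/3336)
(K(828) + a(1007, -625)) + p(-590, 9²) = (9/828 + (-20 - 625)) - 1/3336 = (9*(1/828) - 645) - 1/3336 = (1/92 - 645) - 1/3336 = -59339/92 - 1/3336 = -49488749/76728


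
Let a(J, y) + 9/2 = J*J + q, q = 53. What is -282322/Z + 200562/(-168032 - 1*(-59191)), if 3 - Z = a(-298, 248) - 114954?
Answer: -71927559062/5682479769 ≈ -12.658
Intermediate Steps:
a(J, y) = 97/2 + J² (a(J, y) = -9/2 + (J*J + 53) = -9/2 + (J² + 53) = -9/2 + (53 + J²) = 97/2 + J²)
Z = 52209/2 (Z = 3 - ((97/2 + (-298)²) - 114954) = 3 - ((97/2 + 88804) - 114954) = 3 - (177705/2 - 114954) = 3 - 1*(-52203/2) = 3 + 52203/2 = 52209/2 ≈ 26105.)
-282322/Z + 200562/(-168032 - 1*(-59191)) = -282322/52209/2 + 200562/(-168032 - 1*(-59191)) = -282322*2/52209 + 200562/(-168032 + 59191) = -564644/52209 + 200562/(-108841) = -564644/52209 + 200562*(-1/108841) = -564644/52209 - 200562/108841 = -71927559062/5682479769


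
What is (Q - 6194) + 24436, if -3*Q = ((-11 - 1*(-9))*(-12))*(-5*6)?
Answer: 18482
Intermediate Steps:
Q = 240 (Q = -(-11 - 1*(-9))*(-12)*(-5*6)/3 = -(-11 + 9)*(-12)*(-30)/3 = -(-2*(-12))*(-30)/3 = -8*(-30) = -⅓*(-720) = 240)
(Q - 6194) + 24436 = (240 - 6194) + 24436 = -5954 + 24436 = 18482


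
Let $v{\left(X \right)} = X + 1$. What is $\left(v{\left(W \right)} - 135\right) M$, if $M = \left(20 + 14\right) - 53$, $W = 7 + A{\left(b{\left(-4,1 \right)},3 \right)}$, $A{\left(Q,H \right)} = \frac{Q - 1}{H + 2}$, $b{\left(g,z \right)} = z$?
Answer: $2413$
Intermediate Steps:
$A{\left(Q,H \right)} = \frac{-1 + Q}{2 + H}$
$W = 7$ ($W = 7 + \frac{-1 + 1}{2 + 3} = 7 + \frac{1}{5} \cdot 0 = 7 + 0 = 7$)
$v{\left(X \right)} = 1 + X$
$M = -19$ ($M = 34 - 53 = -19$)
$\left(v{\left(W \right)} - 135\right) M = \left(\left(1 + 7\right) - 135\right) \left(-19\right) = \left(8 - 135\right) \left(-19\right) = \left(-127\right) \left(-19\right) = 2413$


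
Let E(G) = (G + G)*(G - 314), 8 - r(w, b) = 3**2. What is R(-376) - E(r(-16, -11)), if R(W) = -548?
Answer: -1178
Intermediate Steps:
r(w, b) = -1 (r(w, b) = 8 - 1*3**2 = 8 - 1*9 = 8 - 9 = -1)
E(G) = 2*G*(-314 + G) (E(G) = (2*G)*(-314 + G) = 2*G*(-314 + G))
R(-376) - E(r(-16, -11)) = -548 - 2*(-1)*(-314 - 1) = -548 - 2*(-1)*(-315) = -548 - 1*630 = -548 - 630 = -1178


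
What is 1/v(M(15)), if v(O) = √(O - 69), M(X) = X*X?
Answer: √39/78 ≈ 0.080064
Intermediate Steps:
M(X) = X²
v(O) = √(-69 + O)
1/v(M(15)) = 1/(√(-69 + 15²)) = 1/(√(-69 + 225)) = 1/(√156) = 1/(2*√39) = √39/78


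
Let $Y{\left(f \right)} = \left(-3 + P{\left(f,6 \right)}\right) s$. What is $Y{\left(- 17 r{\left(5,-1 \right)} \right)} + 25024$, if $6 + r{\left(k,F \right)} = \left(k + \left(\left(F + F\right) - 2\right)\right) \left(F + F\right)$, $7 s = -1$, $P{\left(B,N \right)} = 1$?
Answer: $\frac{175170}{7} \approx 25024.0$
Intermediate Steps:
$s = - \frac{1}{7}$ ($s = \frac{1}{7} \left(-1\right) = - \frac{1}{7} \approx -0.14286$)
$r{\left(k,F \right)} = -6 + 2 F \left(-2 + k + 2 F\right)$ ($r{\left(k,F \right)} = -6 + \left(k + \left(\left(F + F\right) - 2\right)\right) \left(F + F\right) = -6 + \left(k + \left(2 F - 2\right)\right) 2 F = -6 + \left(k + \left(-2 + 2 F\right)\right) 2 F = -6 + \left(-2 + k + 2 F\right) 2 F = -6 + 2 F \left(-2 + k + 2 F\right)$)
$Y{\left(f \right)} = \frac{2}{7}$ ($Y{\left(f \right)} = \left(-3 + 1\right) \left(- \frac{1}{7}\right) = \left(-2\right) \left(- \frac{1}{7}\right) = \frac{2}{7}$)
$Y{\left(- 17 r{\left(5,-1 \right)} \right)} + 25024 = \frac{2}{7} + 25024 = \frac{175170}{7}$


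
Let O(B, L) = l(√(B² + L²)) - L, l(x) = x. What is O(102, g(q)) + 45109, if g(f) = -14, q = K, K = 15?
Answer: 45123 + 10*√106 ≈ 45226.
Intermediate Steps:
q = 15
O(B, L) = √(B² + L²) - L
O(102, g(q)) + 45109 = (√(102² + (-14)²) - 1*(-14)) + 45109 = (√(10404 + 196) + 14) + 45109 = (√10600 + 14) + 45109 = (10*√106 + 14) + 45109 = (14 + 10*√106) + 45109 = 45123 + 10*√106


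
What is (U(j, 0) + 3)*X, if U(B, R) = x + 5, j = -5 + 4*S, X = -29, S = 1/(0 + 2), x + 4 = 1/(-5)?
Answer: -551/5 ≈ -110.20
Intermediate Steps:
x = -21/5 (x = -4 + 1/(-5) = -4 - 1/5 = -21/5 ≈ -4.2000)
S = 1/2 ≈ 0.50000
j = -3 (j = -5 + 4*(1/2) = -5 + 2 = -3)
U(B, R) = 4/5 (U(B, R) = -21/5 + 5 = 4/5)
(U(j, 0) + 3)*X = (4/5 + 3)*(-29) = (19/5)*(-29) = -551/5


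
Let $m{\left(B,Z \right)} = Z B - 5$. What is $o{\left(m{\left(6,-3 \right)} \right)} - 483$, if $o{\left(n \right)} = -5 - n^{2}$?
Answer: $-1017$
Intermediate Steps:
$m{\left(B,Z \right)} = -5 + B Z$ ($m{\left(B,Z \right)} = B Z - 5 = -5 + B Z$)
$o{\left(m{\left(6,-3 \right)} \right)} - 483 = \left(-5 - \left(-5 + 6 \left(-3\right)\right)^{2}\right) - 483 = \left(-5 - \left(-5 - 18\right)^{2}\right) - 483 = \left(-5 - \left(-23\right)^{2}\right) - 483 = \left(-5 - 529\right) - 483 = -534 - 483 = -1017$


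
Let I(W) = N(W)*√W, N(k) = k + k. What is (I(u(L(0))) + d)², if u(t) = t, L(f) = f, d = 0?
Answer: 0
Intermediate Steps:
N(k) = 2*k
I(W) = 2*W^(3/2) (I(W) = (2*W)*√W = 2*W^(3/2))
(I(u(L(0))) + d)² = (2*0^(3/2) + 0)² = (2*0 + 0)² = (0 + 0)² = 0² = 0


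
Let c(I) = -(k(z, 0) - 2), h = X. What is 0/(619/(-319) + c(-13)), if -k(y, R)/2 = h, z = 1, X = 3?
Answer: 0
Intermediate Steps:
h = 3
k(y, R) = -6 (k(y, R) = -2*3 = -6)
c(I) = 8 (c(I) = -(-6 - 2) = -1*(-8) = 8)
0/(619/(-319) + c(-13)) = 0/(619/(-319) + 8) = 0/(619*(-1/319) + 8) = 0/(-619/319 + 8) = 0/(1933/319) = (319/1933)*0 = 0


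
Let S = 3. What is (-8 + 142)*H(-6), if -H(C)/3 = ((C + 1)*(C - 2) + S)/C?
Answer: 2881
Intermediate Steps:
H(C) = -3*(3 + (1 + C)*(-2 + C))/C (H(C) = -3*((C + 1)*(C - 2) + 3)/C = -3*((1 + C)*(-2 + C) + 3)/C = -3*(3 + (1 + C)*(-2 + C))/C)
(-8 + 142)*H(-6) = (-8 + 142)*(3 - 3*(-6) - 3/(-6)) = 134*(3 + 18 - 3*(-⅙)) = 134*(3 + 18 + ½) = 134*(43/2) = 2881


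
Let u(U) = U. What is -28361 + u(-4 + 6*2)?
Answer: -28353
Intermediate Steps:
-28361 + u(-4 + 6*2) = -28361 + (-4 + 6*2) = -28361 + (-4 + 12) = -28361 + 8 = -28353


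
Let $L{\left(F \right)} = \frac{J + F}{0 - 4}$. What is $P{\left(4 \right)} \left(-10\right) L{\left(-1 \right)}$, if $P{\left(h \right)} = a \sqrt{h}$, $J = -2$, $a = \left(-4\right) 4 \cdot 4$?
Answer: $960$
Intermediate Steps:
$a = -64$ ($a = \left(-16\right) 4 = -64$)
$P{\left(h \right)} = - 64 \sqrt{h}$
$L{\left(F \right)} = \frac{1}{2} - \frac{F}{4}$ ($L{\left(F \right)} = \frac{-2 + F}{0 - 4} = \frac{-2 + F}{-4} = \left(-2 + F\right) \left(- \frac{1}{4}\right) = \frac{1}{2} - \frac{F}{4}$)
$P{\left(4 \right)} \left(-10\right) L{\left(-1 \right)} = - 64 \sqrt{4} \left(-10\right) \left(\frac{1}{2} - - \frac{1}{4}\right) = \left(-64\right) 2 \left(-10\right) \left(\frac{1}{2} + \frac{1}{4}\right) = \left(-128\right) \left(-10\right) \frac{3}{4} = 1280 \cdot \frac{3}{4} = 960$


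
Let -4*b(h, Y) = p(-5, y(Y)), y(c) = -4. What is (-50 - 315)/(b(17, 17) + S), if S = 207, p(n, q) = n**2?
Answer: -20/11 ≈ -1.8182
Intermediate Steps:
b(h, Y) = -25/4 (b(h, Y) = -1/4*(-5)**2 = -1/4*25 = -25/4)
(-50 - 315)/(b(17, 17) + S) = (-50 - 315)/(-25/4 + 207) = -365/803/4 = -365*4/803 = -20/11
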